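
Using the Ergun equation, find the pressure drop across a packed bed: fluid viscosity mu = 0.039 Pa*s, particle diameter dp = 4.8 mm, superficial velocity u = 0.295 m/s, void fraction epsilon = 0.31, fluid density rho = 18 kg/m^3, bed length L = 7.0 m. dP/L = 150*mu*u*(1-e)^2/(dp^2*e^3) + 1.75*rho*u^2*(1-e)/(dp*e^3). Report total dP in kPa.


dp = 4.8 mm = 0.0048 m
Viscous term = 150*0.039*0.295*(1-0.31)^2 / (0.0048^2*0.31^3) = 1197040
Inertial term = 1.75*18*0.295^2*(1-0.31) / (0.0048*0.31^3) = 13227.5
dP/L = 1197040 + 13227.5 = 1210270 Pa/m
dP = 1210270 * 7.0 / 1000 = 8472 kPa

8472 kPa


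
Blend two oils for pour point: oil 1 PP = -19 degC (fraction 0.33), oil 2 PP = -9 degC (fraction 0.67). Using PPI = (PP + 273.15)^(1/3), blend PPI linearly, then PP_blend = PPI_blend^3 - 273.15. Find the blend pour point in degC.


PPI_1 = (-19 + 273.15)^(1/3) = 6.334272
PPI_2 = (-9 + 273.15)^(1/3) = 6.416283
PPI_blend = 0.33 * 6.334272 + 0.67 * 6.416283 = 6.389219
PP_blend = 6.389219^3 - 273.15 = 260.8215 - 273.15 = -12.33

-12.33 degC


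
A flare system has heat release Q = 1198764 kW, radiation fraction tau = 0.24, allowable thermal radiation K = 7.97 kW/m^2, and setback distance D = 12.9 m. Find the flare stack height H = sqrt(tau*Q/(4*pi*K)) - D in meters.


tau*Q/(4*pi*K) = 0.24 * 1198764 / (4 * pi * 7.97) = 2872.61
sqrt(2872.61) = 53.5967
H = 53.5967 - 12.9 = 40.70

40.70 m


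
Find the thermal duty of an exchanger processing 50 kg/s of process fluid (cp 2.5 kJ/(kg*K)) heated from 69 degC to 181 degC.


Q = m_dot * cp * delta_T
delta_T = 181 - 69 = 112 K
Q = 50 * 2.5 * 112
= 125 * 112
= 14000 kW

14000 kW


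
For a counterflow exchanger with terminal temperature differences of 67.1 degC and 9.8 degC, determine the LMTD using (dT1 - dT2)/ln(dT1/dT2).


LMTD = (dT1 - dT2) / ln(dT1/dT2)
= (67.1 - 9.8) / ln(67.1 / 9.8) = 57.3 / 1.9238 = 29.78

29.78 degC


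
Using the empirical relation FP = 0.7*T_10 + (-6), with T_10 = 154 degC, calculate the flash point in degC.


FP = 0.7 * 154 + (-6) = 101.8

101.8 degC


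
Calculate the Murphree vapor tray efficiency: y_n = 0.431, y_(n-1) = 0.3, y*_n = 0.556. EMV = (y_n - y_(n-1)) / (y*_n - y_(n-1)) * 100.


Murphree vapor efficiency: EMV = (y_n - y_(n-1)) / (y*_n - y_(n-1)) * 100
EMV = (0.431 - 0.3) / (0.556 - 0.3) * 100 = 0.131 / 0.256 * 100 = 51.17

51.17 %


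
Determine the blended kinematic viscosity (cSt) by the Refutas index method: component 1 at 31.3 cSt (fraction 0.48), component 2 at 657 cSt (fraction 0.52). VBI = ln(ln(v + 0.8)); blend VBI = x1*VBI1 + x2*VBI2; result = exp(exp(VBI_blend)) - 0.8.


Refutas method: VBN_i = 14.534*ln(ln(visc_i + 0.8)) + 10.975, blended linearly by mass fraction; since VBN is linear in VBI_i = ln(ln(visc_i + 0.8)) and the fractions sum to 1, blend VBI directly: visc = exp(exp(VBI_blend)) - 0.8
VBI_1 = ln(ln(31.3 + 0.8)) = 1.24382
VBI_2 = ln(ln(657 + 0.8)) = 1.87009
VBI_blend = 0.48 * 1.24382 + 0.52 * 1.87009 = 1.56948
visc_blend = exp(exp(1.56948)) - 0.8 = 121.2

121.2 cSt


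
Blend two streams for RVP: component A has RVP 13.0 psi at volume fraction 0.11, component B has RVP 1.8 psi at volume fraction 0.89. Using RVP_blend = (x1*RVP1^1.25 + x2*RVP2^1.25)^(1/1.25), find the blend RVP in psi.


Chevron index: RVP_blend = (sum xi*RVPi^1.25)^(1/1.25)
RVP^1.25 terms: 0.11 * 13.0^1.25 + 0.89 * 1.8^1.25 = 4.57091
RVP_blend = 4.57091^(1/1.25) = 3.373

3.373 psi


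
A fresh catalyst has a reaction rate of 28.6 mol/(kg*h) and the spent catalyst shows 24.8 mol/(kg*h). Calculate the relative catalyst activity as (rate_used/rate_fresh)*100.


Activity (%) = (rate_used / rate_fresh) * 100
rate_used = 24.8, rate_fresh = 28.6
= (24.8 / 28.6) * 100
= 0.8671 * 100 = 86.71

86.71 %


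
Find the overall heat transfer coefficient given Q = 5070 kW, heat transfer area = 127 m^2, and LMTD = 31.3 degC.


From Q = U*A*LMTD, U = Q / (A * LMTD)
U = 5070 / (127 * 31.3) = 5070 / 3975.1 = 1.275

1.275 kW/(m^2*K)


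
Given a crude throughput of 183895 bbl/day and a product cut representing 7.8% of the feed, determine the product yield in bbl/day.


Crude throughput = 183895 bbl/day
Fraction yield = 7.8%
yield = throughput * fraction / 100
yield = 183895 * 7.8 / 100 = 14343.81

14343.81 bbl/day


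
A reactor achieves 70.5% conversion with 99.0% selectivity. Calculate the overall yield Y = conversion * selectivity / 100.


Overall yield = conversion (%) * selectivity (%) / 100
Conversion = 70.5%, Selectivity = 99.0%
Y = 70.5 * 99.0 / 100
= 69.795 %

69.795 %


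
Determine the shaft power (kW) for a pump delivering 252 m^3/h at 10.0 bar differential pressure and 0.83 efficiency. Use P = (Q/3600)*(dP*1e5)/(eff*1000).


Q = 252 / 3600 = 0.07 m^3/s
P = 0.07 * (10.0 * 1e5) / 0.83 / 1000 = 84.34

84.34 kW


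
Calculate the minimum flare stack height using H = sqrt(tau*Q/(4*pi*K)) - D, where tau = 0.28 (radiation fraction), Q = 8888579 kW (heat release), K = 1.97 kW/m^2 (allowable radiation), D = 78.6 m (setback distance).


tau*Q/(4*pi*K) = 0.28 * 8888579 / (4 * pi * 1.97) = 100534
sqrt(100534) = 317.071
H = 317.071 - 78.6 = 238.5

238.5 m


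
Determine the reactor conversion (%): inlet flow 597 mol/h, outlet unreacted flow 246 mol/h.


X = (F_in - F_out) / F_in * 100
Moles reacted = 597 - 246 = 351
X = 351 / 597 * 100
= 0.5879 * 100
= 58.79 %

58.79 %


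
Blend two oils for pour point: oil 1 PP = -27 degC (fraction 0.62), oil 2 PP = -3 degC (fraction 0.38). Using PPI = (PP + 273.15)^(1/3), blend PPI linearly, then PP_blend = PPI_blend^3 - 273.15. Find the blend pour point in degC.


PPI_1 = (-27 + 273.15)^(1/3) = 6.2671
PPI_2 = (-3 + 273.15)^(1/3) = 6.464501
PPI_blend = 0.62 * 6.2671 + 0.38 * 6.464501 = 6.342112
PP_blend = 6.342112^3 - 273.15 = 255.0949 - 273.15 = -18.06

-18.06 degC


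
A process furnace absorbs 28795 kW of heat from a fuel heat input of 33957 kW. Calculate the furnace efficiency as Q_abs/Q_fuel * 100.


Furnace efficiency = Q_absorbed / Q_fuel * 100
= 28795 / 33957 * 100 = 84.80

84.80 %


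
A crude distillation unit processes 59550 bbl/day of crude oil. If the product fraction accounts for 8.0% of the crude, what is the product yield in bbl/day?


Crude throughput = 59550 bbl/day
Fraction yield = 8.0%
yield = throughput * fraction / 100
yield = 59550 * 8.0 / 100 = 4764

4764 bbl/day


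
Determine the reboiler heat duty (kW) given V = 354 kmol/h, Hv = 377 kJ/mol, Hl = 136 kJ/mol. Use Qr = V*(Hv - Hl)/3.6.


Qr = 354 * (377 - 136) / 3.6 = 354 * 241 / 3.6 = 23700

23700 kW


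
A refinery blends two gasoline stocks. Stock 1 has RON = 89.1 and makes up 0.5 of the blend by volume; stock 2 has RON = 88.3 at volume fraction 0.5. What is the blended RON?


Linear blending: RON_blend = sum(vi * RONi)
Contribution 1: 0.5 * 89.1 = 44.55
Contribution 2: 0.5 * 88.3 = 44.15
RON_blend = 44.55 + 44.15 = 88.7

88.7


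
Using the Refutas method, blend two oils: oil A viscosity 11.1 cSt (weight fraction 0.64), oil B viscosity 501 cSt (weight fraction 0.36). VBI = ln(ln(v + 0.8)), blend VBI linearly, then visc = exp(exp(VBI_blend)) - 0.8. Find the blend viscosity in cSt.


Refutas method: VBN_i = 14.534*ln(ln(visc_i + 0.8)) + 10.975, blended linearly by mass fraction; since VBN is linear in VBI_i = ln(ln(visc_i + 0.8)) and the fractions sum to 1, blend VBI directly: visc = exp(exp(VBI_blend)) - 0.8
VBI_1 = ln(ln(11.1 + 0.8)) = 0.906862
VBI_2 = ln(ln(501 + 0.8)) = 1.82748
VBI_blend = 0.64 * 0.906862 + 0.36 * 1.82748 = 1.23828
visc_blend = exp(exp(1.23828)) - 0.8 = 30.69

30.69 cSt


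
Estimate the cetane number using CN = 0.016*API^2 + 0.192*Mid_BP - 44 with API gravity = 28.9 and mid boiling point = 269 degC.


CN = 0.016 * 28.9^2 + 0.192 * 269 - 44
CN = 13.36336 + 51.648 - 44 = 21.01136

21.01136


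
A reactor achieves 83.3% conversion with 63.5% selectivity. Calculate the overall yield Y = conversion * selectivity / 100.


Overall yield = conversion (%) * selectivity (%) / 100
Conversion = 83.3%, Selectivity = 63.5%
Y = 83.3 * 63.5 / 100
= 52.8955 %

52.8955 %


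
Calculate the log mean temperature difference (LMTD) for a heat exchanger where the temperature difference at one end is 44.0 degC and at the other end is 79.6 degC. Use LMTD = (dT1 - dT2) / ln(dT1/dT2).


LMTD = (dT1 - dT2) / ln(dT1/dT2)
= (44.0 - 79.6) / ln(44.0 / 79.6) = -35.6 / -0.592824 = 60.05

60.05 degC


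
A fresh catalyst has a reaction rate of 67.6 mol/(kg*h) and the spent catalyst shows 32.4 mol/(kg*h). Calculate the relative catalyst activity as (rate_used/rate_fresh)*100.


Activity (%) = (rate_used / rate_fresh) * 100
rate_used = 32.4, rate_fresh = 67.6
= (32.4 / 67.6) * 100
= 0.4793 * 100 = 47.93

47.93 %


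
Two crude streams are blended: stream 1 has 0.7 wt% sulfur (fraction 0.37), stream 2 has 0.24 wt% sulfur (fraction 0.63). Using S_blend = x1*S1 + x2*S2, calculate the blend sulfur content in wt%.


Linear sulfur blending: S_blend = x1*S1 + x2*S2
Contribution 1: 0.37 * 0.7 = 0.259 wt%
Contribution 2: 0.63 * 0.24 = 0.1512 wt%
S_blend = 0.259 + 0.1512 = 0.4102

0.4102 wt%


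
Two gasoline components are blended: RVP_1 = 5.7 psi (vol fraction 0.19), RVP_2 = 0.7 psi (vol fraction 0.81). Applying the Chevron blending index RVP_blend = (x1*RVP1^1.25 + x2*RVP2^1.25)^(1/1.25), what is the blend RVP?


Chevron index: RVP_blend = (sum xi*RVPi^1.25)^(1/1.25)
RVP^1.25 terms: 0.19 * 5.7^1.25 + 0.81 * 0.7^1.25 = 2.19202
RVP_blend = 2.19202^(1/1.25) = 1.874

1.874 psi


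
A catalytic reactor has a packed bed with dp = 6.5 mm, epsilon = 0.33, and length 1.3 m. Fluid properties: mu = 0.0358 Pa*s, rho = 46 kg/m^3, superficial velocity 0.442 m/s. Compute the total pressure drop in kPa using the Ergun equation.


dp = 6.5 mm = 0.0065 m
Viscous term = 150*0.0358*0.442*(1-0.33)^2 / (0.0065^2*0.33^3) = 701742
Inertial term = 1.75*46*0.442^2*(1-0.33) / (0.0065*0.33^3) = 45108.7
dP/L = 701742 + 45108.7 = 746851 Pa/m
dP = 746851 * 1.3 / 1000 = 970.9 kPa

970.9 kPa


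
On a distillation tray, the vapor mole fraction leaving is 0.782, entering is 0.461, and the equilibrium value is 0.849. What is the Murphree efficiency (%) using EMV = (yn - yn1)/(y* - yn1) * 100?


Murphree vapor efficiency: EMV = (y_n - y_(n-1)) / (y*_n - y_(n-1)) * 100
EMV = (0.782 - 0.461) / (0.849 - 0.461) * 100 = 0.321 / 0.388 * 100 = 82.73

82.73 %


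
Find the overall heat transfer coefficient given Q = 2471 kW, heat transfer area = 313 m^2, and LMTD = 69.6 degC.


From Q = U*A*LMTD, U = Q / (A * LMTD)
U = 2471 / (313 * 69.6) = 2471 / 21784.8 = 0.1134

0.1134 kW/(m^2*K)


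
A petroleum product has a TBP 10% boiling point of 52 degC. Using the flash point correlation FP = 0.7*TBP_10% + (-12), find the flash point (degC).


FP = 0.7 * 52 + (-12) = 24.4

24.4 degC


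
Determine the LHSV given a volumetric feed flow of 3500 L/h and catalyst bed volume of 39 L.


LHSV = volumetric feed rate / catalyst volume
= 3500 L/h / 39 L
= 89.74 h^-1

89.74 h^-1


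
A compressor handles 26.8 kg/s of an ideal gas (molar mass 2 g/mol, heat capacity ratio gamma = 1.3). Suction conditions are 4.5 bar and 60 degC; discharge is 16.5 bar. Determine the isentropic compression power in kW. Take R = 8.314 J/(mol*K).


Isentropic work: W = m*(gamma/(gamma-1))*(R*T1/MW)*((P2/P1)^((gamma-1)/gamma) - 1)
T1 = 60 + 273.15 = 333.15 K
Pressure ratio = 16.5 / 4.5 = 3.66667
Exponent = (1.3 - 1)/1.3 = 0.230769
(P2/P1)^exp - 1 = 3.66667^0.230769 - 1 = 0.349635
W = 26.8 * 1.3 / 0.3 * 8.314 * 333.15 / 2 * 0.349635 = 56230

56230 kW


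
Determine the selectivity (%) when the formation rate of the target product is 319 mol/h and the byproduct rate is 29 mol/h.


Selectivity = desired / (desired + undesired) * 100
Total products = 319 + 29 = 348 mol/h
S = 319 / 348 * 100
= 0.9167 * 100
= 91.67 %

91.67 %


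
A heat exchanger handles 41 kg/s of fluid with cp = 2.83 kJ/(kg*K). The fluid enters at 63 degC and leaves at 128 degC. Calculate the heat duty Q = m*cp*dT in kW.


Q = m_dot * cp * delta_T
delta_T = 128 - 63 = 65 K
Q = 41 * 2.83 * 65
= 116.03 * 65
= 7541.95 kW

7541.95 kW


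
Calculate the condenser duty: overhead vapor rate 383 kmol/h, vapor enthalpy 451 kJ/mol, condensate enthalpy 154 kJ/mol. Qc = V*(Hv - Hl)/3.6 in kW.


Qc = 383 * (451 - 154) / 3.6 = 383 * 297 / 3.6 = 31600

31600 kW


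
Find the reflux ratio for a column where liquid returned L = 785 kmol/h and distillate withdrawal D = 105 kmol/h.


Reflux ratio definition: R = L / D (liquid returned / distillate withdrawn)
L = 785 kmol/h, D = 105 kmol/h
R = 785 / 105 = 7.476

7.476


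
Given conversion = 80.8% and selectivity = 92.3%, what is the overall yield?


Overall yield = conversion (%) * selectivity (%) / 100
Conversion = 80.8%, Selectivity = 92.3%
Y = 80.8 * 92.3 / 100
= 74.5784 %

74.5784 %


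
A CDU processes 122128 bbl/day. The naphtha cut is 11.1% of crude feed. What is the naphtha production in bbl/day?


Crude throughput = 122128 bbl/day
Fraction yield = 11.1%
yield = throughput * fraction / 100
yield = 122128 * 11.1 / 100 = 13556.208

13556.208 bbl/day


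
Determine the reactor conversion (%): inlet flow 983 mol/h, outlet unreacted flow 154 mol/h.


X = (F_in - F_out) / F_in * 100
Moles reacted = 983 - 154 = 829
X = 829 / 983 * 100
= 0.8433 * 100
= 84.33 %

84.33 %


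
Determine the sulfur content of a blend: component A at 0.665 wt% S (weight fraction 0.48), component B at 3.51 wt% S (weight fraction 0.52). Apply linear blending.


Linear sulfur blending: S_blend = x1*S1 + x2*S2
Contribution 1: 0.48 * 0.665 = 0.3192 wt%
Contribution 2: 0.52 * 3.51 = 1.8252 wt%
S_blend = 0.3192 + 1.8252 = 2.1444

2.1444 wt%


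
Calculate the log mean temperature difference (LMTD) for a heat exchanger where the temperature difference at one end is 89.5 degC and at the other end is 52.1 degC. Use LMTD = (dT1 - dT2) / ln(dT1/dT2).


LMTD = (dT1 - dT2) / ln(dT1/dT2)
= (89.5 - 52.1) / ln(89.5 / 52.1) = 37.4 / 0.541074 = 69.12

69.12 degC


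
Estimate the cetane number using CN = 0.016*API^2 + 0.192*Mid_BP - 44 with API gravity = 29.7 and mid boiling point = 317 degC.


CN = 0.016 * 29.7^2 + 0.192 * 317 - 44
CN = 14.11344 + 60.864 - 44 = 30.97744

30.97744


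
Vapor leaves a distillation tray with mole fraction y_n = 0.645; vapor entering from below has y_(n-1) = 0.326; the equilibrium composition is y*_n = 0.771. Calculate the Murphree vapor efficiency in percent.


Murphree vapor efficiency: EMV = (y_n - y_(n-1)) / (y*_n - y_(n-1)) * 100
EMV = (0.645 - 0.326) / (0.771 - 0.326) * 100 = 0.319 / 0.445 * 100 = 71.69

71.69 %


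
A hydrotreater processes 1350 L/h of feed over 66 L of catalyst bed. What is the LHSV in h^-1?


LHSV = volumetric feed rate / catalyst volume
= 1350 L/h / 66 L
= 20.45 h^-1

20.45 h^-1


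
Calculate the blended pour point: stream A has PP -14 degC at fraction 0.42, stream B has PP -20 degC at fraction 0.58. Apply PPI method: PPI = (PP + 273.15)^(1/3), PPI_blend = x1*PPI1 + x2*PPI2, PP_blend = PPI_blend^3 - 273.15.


PPI_1 = (-14 + 273.15)^(1/3) = 6.375541
PPI_2 = (-20 + 273.15)^(1/3) = 6.325953
PPI_blend = 0.42 * 6.375541 + 0.58 * 6.325953 = 6.34678
PP_blend = 6.34678^3 - 273.15 = 255.6586 - 273.15 = -17.49

-17.49 degC


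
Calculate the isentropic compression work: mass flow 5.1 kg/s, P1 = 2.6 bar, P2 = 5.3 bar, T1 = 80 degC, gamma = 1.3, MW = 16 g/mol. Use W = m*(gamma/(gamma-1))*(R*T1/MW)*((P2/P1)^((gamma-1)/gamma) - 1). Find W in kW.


Isentropic work: W = m*(gamma/(gamma-1))*(R*T1/MW)*((P2/P1)^((gamma-1)/gamma) - 1)
T1 = 80 + 273.15 = 353.15 K
Pressure ratio = 5.3 / 2.6 = 2.03846
Exponent = (1.3 - 1)/1.3 = 0.230769
(P2/P1)^exp - 1 = 2.03846^0.230769 - 1 = 0.17863
W = 5.1 * 1.3 / 0.3 * 8.314 * 353.15 / 16 * 0.17863 = 724.4

724.4 kW


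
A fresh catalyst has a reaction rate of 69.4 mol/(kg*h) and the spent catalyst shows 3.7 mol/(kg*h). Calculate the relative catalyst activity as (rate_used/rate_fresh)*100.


Activity (%) = (rate_used / rate_fresh) * 100
rate_used = 3.7, rate_fresh = 69.4
= (3.7 / 69.4) * 100
= 0.05331 * 100 = 5.331

5.331 %


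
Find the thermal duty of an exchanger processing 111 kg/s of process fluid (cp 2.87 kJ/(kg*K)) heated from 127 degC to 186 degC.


Q = m_dot * cp * delta_T
delta_T = 186 - 127 = 59 K
Q = 111 * 2.87 * 59
= 318.57 * 59
= 18795.63 kW

18795.63 kW


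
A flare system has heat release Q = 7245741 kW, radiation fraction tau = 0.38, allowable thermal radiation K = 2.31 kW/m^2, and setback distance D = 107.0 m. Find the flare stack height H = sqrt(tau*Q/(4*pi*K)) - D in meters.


tau*Q/(4*pi*K) = 0.38 * 7245741 / (4 * pi * 2.31) = 94851.6
sqrt(94851.6) = 307.98
H = 307.98 - 107.0 = 201.0

201.0 m


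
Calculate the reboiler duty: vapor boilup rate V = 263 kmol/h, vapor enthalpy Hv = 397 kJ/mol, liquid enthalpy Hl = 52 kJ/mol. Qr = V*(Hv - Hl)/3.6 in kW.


Qr = 263 * (397 - 52) / 3.6 = 263 * 345 / 3.6 = 25200

25200 kW


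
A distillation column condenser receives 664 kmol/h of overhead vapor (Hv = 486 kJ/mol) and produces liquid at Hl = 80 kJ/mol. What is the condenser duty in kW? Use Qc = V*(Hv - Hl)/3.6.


Qc = 664 * (486 - 80) / 3.6 = 664 * 406 / 3.6 = 74880

74880 kW


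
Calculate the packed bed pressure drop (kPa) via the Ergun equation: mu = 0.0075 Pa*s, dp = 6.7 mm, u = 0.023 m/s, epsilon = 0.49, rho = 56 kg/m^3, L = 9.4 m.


dp = 6.7 mm = 0.0067 m
Viscous term = 150*0.0075*0.023*(1-0.49)^2 / (0.0067^2*0.49^3) = 1274.33
Inertial term = 1.75*56*0.023^2*(1-0.49) / (0.0067*0.49^3) = 33.542
dP/L = 1274.33 + 33.542 = 1307.87 Pa/m
dP = 1307.87 * 9.4 / 1000 = 12.29 kPa

12.29 kPa


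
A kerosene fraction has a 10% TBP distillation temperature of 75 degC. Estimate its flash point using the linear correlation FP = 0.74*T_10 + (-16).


FP = 0.74 * 75 + (-16) = 39.5

39.5 degC


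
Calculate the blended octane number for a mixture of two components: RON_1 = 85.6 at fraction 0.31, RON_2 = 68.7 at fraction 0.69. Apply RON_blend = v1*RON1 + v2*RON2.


Linear blending: RON_blend = sum(vi * RONi)
Contribution 1: 0.31 * 85.6 = 26.536
Contribution 2: 0.69 * 68.7 = 47.403
RON_blend = 26.536 + 47.403 = 73.939

73.939


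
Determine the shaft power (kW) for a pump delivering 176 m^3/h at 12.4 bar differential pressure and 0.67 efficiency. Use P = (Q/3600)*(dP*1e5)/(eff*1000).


Q = 176 / 3600 = 0.0488889 m^3/s
P = 0.0488889 * (12.4 * 1e5) / 0.67 / 1000 = 90.48

90.48 kW


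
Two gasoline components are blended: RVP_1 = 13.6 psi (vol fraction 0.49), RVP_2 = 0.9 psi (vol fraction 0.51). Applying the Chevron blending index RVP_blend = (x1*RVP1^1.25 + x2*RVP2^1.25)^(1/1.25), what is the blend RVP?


Chevron index: RVP_blend = (sum xi*RVPi^1.25)^(1/1.25)
RVP^1.25 terms: 0.49 * 13.6^1.25 + 0.51 * 0.9^1.25 = 13.2444
RVP_blend = 13.2444^(1/1.25) = 7.900

7.900 psi


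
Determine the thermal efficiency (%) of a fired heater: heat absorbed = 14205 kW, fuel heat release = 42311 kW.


Furnace efficiency = Q_absorbed / Q_fuel * 100
= 14205 / 42311 * 100 = 33.57

33.57 %


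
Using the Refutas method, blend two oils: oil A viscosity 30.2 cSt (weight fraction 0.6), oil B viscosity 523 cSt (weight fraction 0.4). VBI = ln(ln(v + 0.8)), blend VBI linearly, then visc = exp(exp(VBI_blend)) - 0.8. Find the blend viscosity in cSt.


Refutas method: VBN_i = 14.534*ln(ln(visc_i + 0.8)) + 10.975, blended linearly by mass fraction; since VBN is linear in VBI_i = ln(ln(visc_i + 0.8)) and the fractions sum to 1, blend VBI directly: visc = exp(exp(VBI_blend)) - 0.8
VBI_1 = ln(ln(30.2 + 0.8)) = 1.23372
VBI_2 = ln(ln(523 + 0.8)) = 1.83436
VBI_blend = 0.6 * 1.23372 + 0.4 * 1.83436 = 1.47398
visc_blend = exp(exp(1.47398)) - 0.8 = 77.97

77.97 cSt


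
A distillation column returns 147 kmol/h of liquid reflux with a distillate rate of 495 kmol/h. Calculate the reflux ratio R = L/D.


Reflux ratio definition: R = L / D (liquid returned / distillate withdrawn)
L = 147 kmol/h, D = 495 kmol/h
R = 147 / 495 = 0.2970

0.2970


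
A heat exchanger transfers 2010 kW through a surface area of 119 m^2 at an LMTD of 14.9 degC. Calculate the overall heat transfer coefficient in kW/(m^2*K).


From Q = U*A*LMTD, U = Q / (A * LMTD)
U = 2010 / (119 * 14.9) = 2010 / 1773.1 = 1.134

1.134 kW/(m^2*K)


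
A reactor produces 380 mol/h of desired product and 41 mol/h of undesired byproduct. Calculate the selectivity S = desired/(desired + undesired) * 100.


Selectivity = desired / (desired + undesired) * 100
Total products = 380 + 41 = 421 mol/h
S = 380 / 421 * 100
= 0.9026 * 100
= 90.26 %

90.26 %


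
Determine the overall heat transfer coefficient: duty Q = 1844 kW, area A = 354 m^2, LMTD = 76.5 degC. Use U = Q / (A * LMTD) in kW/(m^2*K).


From Q = U*A*LMTD, U = Q / (A * LMTD)
U = 1844 / (354 * 76.5) = 1844 / 27081 = 0.06809

0.06809 kW/(m^2*K)


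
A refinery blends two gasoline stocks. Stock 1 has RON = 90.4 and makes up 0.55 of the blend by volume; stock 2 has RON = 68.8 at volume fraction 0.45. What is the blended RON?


Linear blending: RON_blend = sum(vi * RONi)
Contribution 1: 0.55 * 90.4 = 49.72
Contribution 2: 0.45 * 68.8 = 30.96
RON_blend = 49.72 + 30.96 = 80.68

80.68


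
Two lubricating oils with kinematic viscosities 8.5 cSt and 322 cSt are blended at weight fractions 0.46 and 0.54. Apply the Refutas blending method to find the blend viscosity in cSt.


Refutas method: VBN_i = 14.534*ln(ln(visc_i + 0.8)) + 10.975, blended linearly by mass fraction; since VBN is linear in VBI_i = ln(ln(visc_i + 0.8)) and the fractions sum to 1, blend VBI directly: visc = exp(exp(VBI_blend)) - 0.8
VBI_1 = ln(ln(8.5 + 0.8)) = 0.802008
VBI_2 = ln(ln(322 + 0.8)) = 1.75389
VBI_blend = 0.46 * 0.802008 + 0.54 * 1.75389 = 1.31602
visc_blend = exp(exp(1.31602)) - 0.8 = 40.82

40.82 cSt


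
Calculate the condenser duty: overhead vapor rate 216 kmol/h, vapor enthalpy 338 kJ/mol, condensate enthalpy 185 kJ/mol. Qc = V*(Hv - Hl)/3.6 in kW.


Qc = 216 * (338 - 185) / 3.6 = 216 * 153 / 3.6 = 9180

9180 kW


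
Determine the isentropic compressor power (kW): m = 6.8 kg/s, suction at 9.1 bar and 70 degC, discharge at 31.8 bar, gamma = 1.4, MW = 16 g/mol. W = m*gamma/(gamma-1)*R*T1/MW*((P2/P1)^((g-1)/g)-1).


Isentropic work: W = m*(gamma/(gamma-1))*(R*T1/MW)*((P2/P1)^((gamma-1)/gamma) - 1)
T1 = 70 + 273.15 = 343.15 K
Pressure ratio = 31.8 / 9.1 = 3.49451
Exponent = (1.4 - 1)/1.4 = 0.285714
(P2/P1)^exp - 1 = 3.49451^0.285714 - 1 = 0.429727
W = 6.8 * 1.4 / 0.4 * 8.314 * 343.15 / 16 * 0.429727 = 1824

1824 kW


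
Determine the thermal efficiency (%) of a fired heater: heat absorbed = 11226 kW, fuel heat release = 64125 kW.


Furnace efficiency = Q_absorbed / Q_fuel * 100
= 11226 / 64125 * 100 = 17.51

17.51 %


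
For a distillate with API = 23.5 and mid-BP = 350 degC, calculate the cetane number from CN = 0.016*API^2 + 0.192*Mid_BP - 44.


CN = 0.016 * 23.5^2 + 0.192 * 350 - 44
CN = 8.836 + 67.2 - 44 = 32.036

32.036


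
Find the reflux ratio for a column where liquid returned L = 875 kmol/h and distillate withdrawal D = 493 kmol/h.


Reflux ratio definition: R = L / D (liquid returned / distillate withdrawn)
L = 875 kmol/h, D = 493 kmol/h
R = 875 / 493 = 1.775

1.775


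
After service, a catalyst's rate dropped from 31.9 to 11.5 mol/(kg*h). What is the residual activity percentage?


Activity (%) = (rate_used / rate_fresh) * 100
rate_used = 11.5, rate_fresh = 31.9
= (11.5 / 31.9) * 100
= 0.3605 * 100 = 36.05

36.05 %


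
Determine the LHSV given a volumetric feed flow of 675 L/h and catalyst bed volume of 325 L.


LHSV = volumetric feed rate / catalyst volume
= 675 L/h / 325 L
= 2.077 h^-1

2.077 h^-1


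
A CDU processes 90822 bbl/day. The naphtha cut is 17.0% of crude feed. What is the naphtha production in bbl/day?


Crude throughput = 90822 bbl/day
Fraction yield = 17.0%
yield = throughput * fraction / 100
yield = 90822 * 17.0 / 100 = 15439.74

15439.74 bbl/day


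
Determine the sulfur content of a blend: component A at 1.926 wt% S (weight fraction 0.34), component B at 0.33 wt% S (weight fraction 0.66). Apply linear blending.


Linear sulfur blending: S_blend = x1*S1 + x2*S2
Contribution 1: 0.34 * 1.926 = 0.65484 wt%
Contribution 2: 0.66 * 0.33 = 0.2178 wt%
S_blend = 0.65484 + 0.2178 = 0.87264

0.87264 wt%


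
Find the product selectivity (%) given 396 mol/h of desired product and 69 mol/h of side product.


Selectivity = desired / (desired + undesired) * 100
Total products = 396 + 69 = 465 mol/h
S = 396 / 465 * 100
= 0.8516 * 100
= 85.16 %

85.16 %


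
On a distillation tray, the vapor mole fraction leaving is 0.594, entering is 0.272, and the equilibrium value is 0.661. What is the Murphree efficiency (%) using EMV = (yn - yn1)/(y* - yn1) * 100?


Murphree vapor efficiency: EMV = (y_n - y_(n-1)) / (y*_n - y_(n-1)) * 100
EMV = (0.594 - 0.272) / (0.661 - 0.272) * 100 = 0.322 / 0.389 * 100 = 82.78

82.78 %


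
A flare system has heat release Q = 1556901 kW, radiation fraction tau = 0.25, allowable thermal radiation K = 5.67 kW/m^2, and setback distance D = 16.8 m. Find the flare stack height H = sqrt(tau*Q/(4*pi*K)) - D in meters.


tau*Q/(4*pi*K) = 0.25 * 1556901 / (4 * pi * 5.67) = 5462.71
sqrt(5462.71) = 73.9101
H = 73.9101 - 16.8 = 57.11

57.11 m


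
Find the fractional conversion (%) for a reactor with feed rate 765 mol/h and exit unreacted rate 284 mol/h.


X = (F_in - F_out) / F_in * 100
Moles reacted = 765 - 284 = 481
X = 481 / 765 * 100
= 0.6288 * 100
= 62.88 %

62.88 %


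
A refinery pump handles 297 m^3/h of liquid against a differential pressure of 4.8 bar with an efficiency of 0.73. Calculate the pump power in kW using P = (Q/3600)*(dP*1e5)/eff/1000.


Q = 297 / 3600 = 0.0825 m^3/s
P = 0.0825 * (4.8 * 1e5) / 0.73 / 1000 = 54.25

54.25 kW


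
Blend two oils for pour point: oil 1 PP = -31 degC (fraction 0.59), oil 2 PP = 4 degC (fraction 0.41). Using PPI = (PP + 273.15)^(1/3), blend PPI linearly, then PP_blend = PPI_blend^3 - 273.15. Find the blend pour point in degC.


PPI_1 = (-31 + 273.15)^(1/3) = 6.232967
PPI_2 = (4 + 273.15)^(1/3) = 6.51986
PPI_blend = 0.59 * 6.232967 + 0.41 * 6.51986 = 6.350593
PP_blend = 6.350593^3 - 273.15 = 256.1196 - 273.15 = -17.03

-17.03 degC


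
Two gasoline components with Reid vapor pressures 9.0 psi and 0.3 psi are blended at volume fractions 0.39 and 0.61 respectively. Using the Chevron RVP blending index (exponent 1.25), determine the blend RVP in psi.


Chevron index: RVP_blend = (sum xi*RVPi^1.25)^(1/1.25)
RVP^1.25 terms: 0.39 * 9.0^1.25 + 0.61 * 0.3^1.25 = 6.21493
RVP_blend = 6.21493^(1/1.25) = 4.313

4.313 psi


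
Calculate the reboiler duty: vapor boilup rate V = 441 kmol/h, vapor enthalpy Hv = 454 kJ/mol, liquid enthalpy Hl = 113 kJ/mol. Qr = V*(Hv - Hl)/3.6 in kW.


Qr = 441 * (454 - 113) / 3.6 = 441 * 341 / 3.6 = 41770

41770 kW


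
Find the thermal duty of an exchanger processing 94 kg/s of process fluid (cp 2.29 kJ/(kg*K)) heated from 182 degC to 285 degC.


Q = m_dot * cp * delta_T
delta_T = 285 - 182 = 103 K
Q = 94 * 2.29 * 103
= 215.26 * 103
= 22171.78 kW

22171.78 kW


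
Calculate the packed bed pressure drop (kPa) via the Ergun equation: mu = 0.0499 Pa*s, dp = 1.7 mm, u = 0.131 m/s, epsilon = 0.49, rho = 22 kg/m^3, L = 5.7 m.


dp = 1.7 mm = 0.0017 m
Viscous term = 150*0.0499*0.131*(1-0.49)^2 / (0.0017^2*0.49^3) = 750097
Inertial term = 1.75*22*0.131^2*(1-0.49) / (0.0017*0.49^3) = 1684.75
dP/L = 750097 + 1684.75 = 751782 Pa/m
dP = 751782 * 5.7 / 1000 = 4285 kPa

4285 kPa


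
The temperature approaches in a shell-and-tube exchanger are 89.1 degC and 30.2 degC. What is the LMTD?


LMTD = (dT1 - dT2) / ln(dT1/dT2)
= (89.1 - 30.2) / ln(89.1 / 30.2) = 58.9 / 1.08192 = 54.44

54.44 degC


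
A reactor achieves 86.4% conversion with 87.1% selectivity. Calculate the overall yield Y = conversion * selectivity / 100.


Overall yield = conversion (%) * selectivity (%) / 100
Conversion = 86.4%, Selectivity = 87.1%
Y = 86.4 * 87.1 / 100
= 75.2544 %

75.2544 %


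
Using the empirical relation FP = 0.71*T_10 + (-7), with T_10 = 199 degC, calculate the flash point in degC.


FP = 0.71 * 199 + (-7) = 134.29

134.29 degC


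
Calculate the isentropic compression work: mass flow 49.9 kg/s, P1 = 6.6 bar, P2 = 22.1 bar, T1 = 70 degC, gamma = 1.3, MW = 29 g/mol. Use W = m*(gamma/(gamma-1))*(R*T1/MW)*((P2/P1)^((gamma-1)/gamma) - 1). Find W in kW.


Isentropic work: W = m*(gamma/(gamma-1))*(R*T1/MW)*((P2/P1)^((gamma-1)/gamma) - 1)
T1 = 70 + 273.15 = 343.15 K
Pressure ratio = 22.1 / 6.6 = 3.34848
Exponent = (1.3 - 1)/1.3 = 0.230769
(P2/P1)^exp - 1 = 3.34848^0.230769 - 1 = 0.321656
W = 49.9 * 1.3 / 0.3 * 8.314 * 343.15 / 29 * 0.321656 = 6842

6842 kW


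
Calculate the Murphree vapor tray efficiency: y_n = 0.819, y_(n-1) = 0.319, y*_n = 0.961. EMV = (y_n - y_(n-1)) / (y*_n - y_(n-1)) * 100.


Murphree vapor efficiency: EMV = (y_n - y_(n-1)) / (y*_n - y_(n-1)) * 100
EMV = (0.819 - 0.319) / (0.961 - 0.319) * 100 = 0.5 / 0.642 * 100 = 77.88

77.88 %


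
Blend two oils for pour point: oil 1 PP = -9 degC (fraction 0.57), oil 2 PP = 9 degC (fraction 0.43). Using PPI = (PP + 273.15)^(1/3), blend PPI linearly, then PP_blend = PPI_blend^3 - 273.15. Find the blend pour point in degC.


PPI_1 = (-9 + 273.15)^(1/3) = 6.416283
PPI_2 = (9 + 273.15)^(1/3) = 6.558835
PPI_blend = 0.57 * 6.416283 + 0.43 * 6.558835 = 6.47758
PP_blend = 6.47758^3 - 273.15 = 271.7931 - 273.15 = -1.36

-1.36 degC


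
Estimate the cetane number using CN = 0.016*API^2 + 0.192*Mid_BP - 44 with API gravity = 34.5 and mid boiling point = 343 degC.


CN = 0.016 * 34.5^2 + 0.192 * 343 - 44
CN = 19.044 + 65.856 - 44 = 40.9

40.9


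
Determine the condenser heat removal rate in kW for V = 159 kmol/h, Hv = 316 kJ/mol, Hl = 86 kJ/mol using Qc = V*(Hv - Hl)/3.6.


Qc = 159 * (316 - 86) / 3.6 = 159 * 230 / 3.6 = 10160

10160 kW


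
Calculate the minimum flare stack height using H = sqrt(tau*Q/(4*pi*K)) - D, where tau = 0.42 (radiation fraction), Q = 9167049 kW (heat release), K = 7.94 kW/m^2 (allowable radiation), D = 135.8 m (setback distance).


tau*Q/(4*pi*K) = 0.42 * 9167049 / (4 * pi * 7.94) = 38587.7
sqrt(38587.7) = 196.438
H = 196.438 - 135.8 = 60.64

60.64 m


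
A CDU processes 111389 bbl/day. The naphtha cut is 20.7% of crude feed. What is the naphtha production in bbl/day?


Crude throughput = 111389 bbl/day
Fraction yield = 20.7%
yield = throughput * fraction / 100
yield = 111389 * 20.7 / 100 = 23057.523

23057.523 bbl/day


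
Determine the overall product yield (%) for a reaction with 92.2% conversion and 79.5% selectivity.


Overall yield = conversion (%) * selectivity (%) / 100
Conversion = 92.2%, Selectivity = 79.5%
Y = 92.2 * 79.5 / 100
= 73.299 %

73.299 %


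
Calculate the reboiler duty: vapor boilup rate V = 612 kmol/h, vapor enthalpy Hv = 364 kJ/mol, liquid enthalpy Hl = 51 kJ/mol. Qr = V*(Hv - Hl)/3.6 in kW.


Qr = 612 * (364 - 51) / 3.6 = 612 * 313 / 3.6 = 53210

53210 kW


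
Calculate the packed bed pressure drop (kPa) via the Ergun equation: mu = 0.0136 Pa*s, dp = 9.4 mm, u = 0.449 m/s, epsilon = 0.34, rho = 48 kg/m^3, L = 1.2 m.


dp = 9.4 mm = 0.0094 m
Viscous term = 150*0.0136*0.449*(1-0.34)^2 / (0.0094^2*0.34^3) = 114887
Inertial term = 1.75*48*0.449^2*(1-0.34) / (0.0094*0.34^3) = 30251.8
dP/L = 114887 + 30251.8 = 145139 Pa/m
dP = 145139 * 1.2 / 1000 = 174.2 kPa

174.2 kPa


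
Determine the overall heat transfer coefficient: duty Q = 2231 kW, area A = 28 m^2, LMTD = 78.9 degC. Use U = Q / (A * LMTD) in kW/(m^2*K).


From Q = U*A*LMTD, U = Q / (A * LMTD)
U = 2231 / (28 * 78.9) = 2231 / 2209.2 = 1.010

1.010 kW/(m^2*K)


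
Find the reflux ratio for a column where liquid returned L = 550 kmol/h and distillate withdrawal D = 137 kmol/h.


Reflux ratio definition: R = L / D (liquid returned / distillate withdrawn)
L = 550 kmol/h, D = 137 kmol/h
R = 550 / 137 = 4.015

4.015


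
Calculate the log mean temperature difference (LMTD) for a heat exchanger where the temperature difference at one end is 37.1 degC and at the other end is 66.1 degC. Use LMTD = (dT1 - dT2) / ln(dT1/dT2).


LMTD = (dT1 - dT2) / ln(dT1/dT2)
= (37.1 - 66.1) / ln(37.1 / 66.1) = -29 / -0.577552 = 50.21

50.21 degC


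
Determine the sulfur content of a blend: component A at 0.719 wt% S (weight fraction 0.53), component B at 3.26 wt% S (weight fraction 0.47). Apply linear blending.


Linear sulfur blending: S_blend = x1*S1 + x2*S2
Contribution 1: 0.53 * 0.719 = 0.38107 wt%
Contribution 2: 0.47 * 3.26 = 1.5322 wt%
S_blend = 0.38107 + 1.5322 = 1.91327

1.91327 wt%


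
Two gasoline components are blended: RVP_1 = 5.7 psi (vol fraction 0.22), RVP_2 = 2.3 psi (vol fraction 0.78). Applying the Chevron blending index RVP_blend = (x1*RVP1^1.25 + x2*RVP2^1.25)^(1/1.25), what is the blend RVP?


Chevron index: RVP_blend = (sum xi*RVPi^1.25)^(1/1.25)
RVP^1.25 terms: 0.22 * 5.7^1.25 + 0.78 * 2.3^1.25 = 4.14691
RVP_blend = 4.14691^(1/1.25) = 3.120

3.120 psi


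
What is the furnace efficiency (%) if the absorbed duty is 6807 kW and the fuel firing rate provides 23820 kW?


Furnace efficiency = Q_absorbed / Q_fuel * 100
= 6807 / 23820 * 100 = 28.58

28.58 %


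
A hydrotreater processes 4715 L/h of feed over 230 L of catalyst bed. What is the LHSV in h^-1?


LHSV = volumetric feed rate / catalyst volume
= 4715 L/h / 230 L
= 20.50 h^-1

20.50 h^-1


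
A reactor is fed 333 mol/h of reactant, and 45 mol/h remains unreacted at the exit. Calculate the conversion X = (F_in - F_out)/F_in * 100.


X = (F_in - F_out) / F_in * 100
Moles reacted = 333 - 45 = 288
X = 288 / 333 * 100
= 0.8649 * 100
= 86.49 %

86.49 %


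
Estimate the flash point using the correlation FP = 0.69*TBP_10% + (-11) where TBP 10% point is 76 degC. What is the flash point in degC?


FP = 0.69 * 76 + (-11) = 41.44

41.44 degC


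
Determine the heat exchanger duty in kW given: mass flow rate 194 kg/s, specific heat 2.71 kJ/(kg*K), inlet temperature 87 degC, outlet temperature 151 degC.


Q = m_dot * cp * delta_T
delta_T = 151 - 87 = 64 K
Q = 194 * 2.71 * 64
= 525.74 * 64
= 33647.36 kW

33647.36 kW


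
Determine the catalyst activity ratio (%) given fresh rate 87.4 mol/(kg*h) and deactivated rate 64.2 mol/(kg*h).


Activity (%) = (rate_used / rate_fresh) * 100
rate_used = 64.2, rate_fresh = 87.4
= (64.2 / 87.4) * 100
= 0.7346 * 100 = 73.46

73.46 %


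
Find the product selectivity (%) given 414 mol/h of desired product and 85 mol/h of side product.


Selectivity = desired / (desired + undesired) * 100
Total products = 414 + 85 = 499 mol/h
S = 414 / 499 * 100
= 0.8297 * 100
= 82.97 %

82.97 %


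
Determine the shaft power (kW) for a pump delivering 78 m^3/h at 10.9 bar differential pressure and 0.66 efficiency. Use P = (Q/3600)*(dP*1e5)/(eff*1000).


Q = 78 / 3600 = 0.0216667 m^3/s
P = 0.0216667 * (10.9 * 1e5) / 0.66 / 1000 = 35.78

35.78 kW


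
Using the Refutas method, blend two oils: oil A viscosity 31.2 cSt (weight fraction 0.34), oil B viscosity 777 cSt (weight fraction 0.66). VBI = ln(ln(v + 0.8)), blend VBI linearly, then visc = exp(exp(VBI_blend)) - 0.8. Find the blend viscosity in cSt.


Refutas method: VBN_i = 14.534*ln(ln(visc_i + 0.8)) + 10.975, blended linearly by mass fraction; since VBN is linear in VBI_i = ln(ln(visc_i + 0.8)) and the fractions sum to 1, blend VBI directly: visc = exp(exp(VBI_blend)) - 0.8
VBI_1 = ln(ln(31.2 + 0.8)) = 1.24292
VBI_2 = ln(ln(777 + 0.8)) = 1.89559
VBI_blend = 0.34 * 1.24292 + 0.66 * 1.89559 = 1.67368
visc_blend = exp(exp(1.67368)) - 0.8 = 206.0

206.0 cSt


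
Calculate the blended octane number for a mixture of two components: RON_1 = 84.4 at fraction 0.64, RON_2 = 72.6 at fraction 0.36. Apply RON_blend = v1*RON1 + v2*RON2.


Linear blending: RON_blend = sum(vi * RONi)
Contribution 1: 0.64 * 84.4 = 54.016
Contribution 2: 0.36 * 72.6 = 26.136
RON_blend = 54.016 + 26.136 = 80.152

80.152


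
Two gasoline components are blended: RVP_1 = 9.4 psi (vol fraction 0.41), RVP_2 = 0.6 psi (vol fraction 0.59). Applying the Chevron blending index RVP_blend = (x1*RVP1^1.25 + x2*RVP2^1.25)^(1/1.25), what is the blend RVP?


Chevron index: RVP_blend = (sum xi*RVPi^1.25)^(1/1.25)
RVP^1.25 terms: 0.41 * 9.4^1.25 + 0.59 * 0.6^1.25 = 7.05985
RVP_blend = 7.05985^(1/1.25) = 4.776

4.776 psi


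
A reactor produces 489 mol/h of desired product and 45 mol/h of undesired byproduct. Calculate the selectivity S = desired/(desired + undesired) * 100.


Selectivity = desired / (desired + undesired) * 100
Total products = 489 + 45 = 534 mol/h
S = 489 / 534 * 100
= 0.9157 * 100
= 91.57 %

91.57 %


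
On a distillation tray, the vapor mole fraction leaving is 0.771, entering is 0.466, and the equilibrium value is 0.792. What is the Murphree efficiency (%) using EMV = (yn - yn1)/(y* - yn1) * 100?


Murphree vapor efficiency: EMV = (y_n - y_(n-1)) / (y*_n - y_(n-1)) * 100
EMV = (0.771 - 0.466) / (0.792 - 0.466) * 100 = 0.305 / 0.326 * 100 = 93.56

93.56 %


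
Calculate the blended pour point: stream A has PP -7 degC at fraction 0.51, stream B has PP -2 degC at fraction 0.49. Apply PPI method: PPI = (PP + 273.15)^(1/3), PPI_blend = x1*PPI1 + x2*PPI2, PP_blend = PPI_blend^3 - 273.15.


PPI_1 = (-7 + 273.15)^(1/3) = 6.432436
PPI_2 = (-2 + 273.15)^(1/3) = 6.472467
PPI_blend = 0.51 * 6.432436 + 0.49 * 6.472467 = 6.452051
PP_blend = 6.452051^3 - 273.15 = 268.5922 - 273.15 = -4.56

-4.56 degC


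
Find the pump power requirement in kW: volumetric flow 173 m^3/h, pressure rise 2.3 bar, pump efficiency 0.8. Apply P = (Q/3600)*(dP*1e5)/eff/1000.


Q = 173 / 3600 = 0.0480556 m^3/s
P = 0.0480556 * (2.3 * 1e5) / 0.8 / 1000 = 13.82

13.82 kW


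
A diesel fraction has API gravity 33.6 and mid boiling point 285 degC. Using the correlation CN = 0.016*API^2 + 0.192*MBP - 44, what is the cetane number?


CN = 0.016 * 33.6^2 + 0.192 * 285 - 44
CN = 18.06336 + 54.72 - 44 = 28.78336

28.78336


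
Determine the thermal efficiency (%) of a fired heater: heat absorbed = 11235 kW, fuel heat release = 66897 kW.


Furnace efficiency = Q_absorbed / Q_fuel * 100
= 11235 / 66897 * 100 = 16.79

16.79 %


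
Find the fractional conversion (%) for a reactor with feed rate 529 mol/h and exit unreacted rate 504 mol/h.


X = (F_in - F_out) / F_in * 100
Moles reacted = 529 - 504 = 25
X = 25 / 529 * 100
= 0.04726 * 100
= 4.726 %

4.726 %


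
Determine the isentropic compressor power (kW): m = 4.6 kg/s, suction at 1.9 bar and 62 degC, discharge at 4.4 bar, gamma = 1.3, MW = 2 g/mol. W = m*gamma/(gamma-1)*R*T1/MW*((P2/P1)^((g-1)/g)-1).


Isentropic work: W = m*(gamma/(gamma-1))*(R*T1/MW)*((P2/P1)^((gamma-1)/gamma) - 1)
T1 = 62 + 273.15 = 335.15 K
Pressure ratio = 4.4 / 1.9 = 2.31579
Exponent = (1.3 - 1)/1.3 = 0.230769
(P2/P1)^exp - 1 = 2.31579^0.230769 - 1 = 0.213839
W = 4.6 * 1.3 / 0.3 * 8.314 * 335.15 / 2 * 0.213839 = 5939

5939 kW


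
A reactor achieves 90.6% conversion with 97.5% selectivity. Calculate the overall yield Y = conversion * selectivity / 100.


Overall yield = conversion (%) * selectivity (%) / 100
Conversion = 90.6%, Selectivity = 97.5%
Y = 90.6 * 97.5 / 100
= 88.335 %

88.335 %


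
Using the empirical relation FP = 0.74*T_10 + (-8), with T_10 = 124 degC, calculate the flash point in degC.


FP = 0.74 * 124 + (-8) = 83.76

83.76 degC


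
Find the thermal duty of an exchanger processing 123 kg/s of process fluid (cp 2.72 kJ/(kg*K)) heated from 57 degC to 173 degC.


Q = m_dot * cp * delta_T
delta_T = 173 - 57 = 116 K
Q = 123 * 2.72 * 116
= 334.56 * 116
= 38808.96 kW

38808.96 kW


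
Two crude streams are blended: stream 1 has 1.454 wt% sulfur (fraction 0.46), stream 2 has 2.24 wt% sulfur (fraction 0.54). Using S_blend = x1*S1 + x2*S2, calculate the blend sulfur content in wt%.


Linear sulfur blending: S_blend = x1*S1 + x2*S2
Contribution 1: 0.46 * 1.454 = 0.66884 wt%
Contribution 2: 0.54 * 2.24 = 1.2096 wt%
S_blend = 0.66884 + 1.2096 = 1.87844

1.87844 wt%
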